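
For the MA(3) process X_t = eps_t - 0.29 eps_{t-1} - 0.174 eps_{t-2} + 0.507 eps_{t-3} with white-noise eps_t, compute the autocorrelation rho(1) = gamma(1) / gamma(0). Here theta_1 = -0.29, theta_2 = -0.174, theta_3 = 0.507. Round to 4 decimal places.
\rho(1) = -0.2390

For an MA(q) process with theta_0 = 1, the autocovariance is
  gamma(k) = sigma^2 * sum_{i=0..q-k} theta_i * theta_{i+k},
and rho(k) = gamma(k) / gamma(0). Sigma^2 cancels.
  numerator   = (1)*(-0.29) + (-0.29)*(-0.174) + (-0.174)*(0.507) = -0.327758.
  denominator = (1)^2 + (-0.29)^2 + (-0.174)^2 + (0.507)^2 = 1.371425.
  rho(1) = -0.327758 / 1.371425 = -0.2390.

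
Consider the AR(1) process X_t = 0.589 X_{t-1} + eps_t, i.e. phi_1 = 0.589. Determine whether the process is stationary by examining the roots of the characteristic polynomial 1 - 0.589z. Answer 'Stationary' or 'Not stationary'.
\text{Stationary}

The AR(p) characteristic polynomial is P(z) = 1 - 0.589z.
Stationarity requires all roots to lie outside the unit circle, i.e. |z| > 1 for every root.
This is linear in z: 1 + (-0.589) z = 0  =>  z = -1/(-0.589) = 1.697793,  |z| = 1.697793.
Moduli of all roots: 1.6978.
All moduli strictly greater than 1? Yes.
Verdict: Stationary.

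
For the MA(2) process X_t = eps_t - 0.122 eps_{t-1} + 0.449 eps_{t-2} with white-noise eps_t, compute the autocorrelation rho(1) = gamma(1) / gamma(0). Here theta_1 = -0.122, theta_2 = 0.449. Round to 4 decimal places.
\rho(1) = -0.1453

For an MA(q) process with theta_0 = 1, the autocovariance is
  gamma(k) = sigma^2 * sum_{i=0..q-k} theta_i * theta_{i+k},
and rho(k) = gamma(k) / gamma(0). Sigma^2 cancels.
  numerator   = (1)*(-0.122) + (-0.122)*(0.449) = -0.176778.
  denominator = (1)^2 + (-0.122)^2 + (0.449)^2 = 1.216485.
  rho(1) = -0.176778 / 1.216485 = -0.1453.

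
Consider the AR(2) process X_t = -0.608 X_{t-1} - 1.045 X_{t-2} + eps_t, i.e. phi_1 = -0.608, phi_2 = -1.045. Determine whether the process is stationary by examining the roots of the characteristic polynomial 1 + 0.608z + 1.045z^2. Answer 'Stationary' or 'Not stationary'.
\text{Not stationary}

The AR(p) characteristic polynomial is P(z) = 1 + 0.608z + 1.045z^2.
Stationarity requires all roots to lie outside the unit circle, i.e. |z| > 1 for every root.
Set 1 + (0.608) z + (1.045) z^2 = 0, i.e. a z^2 + b z + c = 0 with a = 1.045, b = 0.608, c = 1.
Discriminant D = b^2 - 4ac = (0.608)^2 - 4*(1.045)*1 = 0.369664 - (4.18) = -3.810336.
D < 0, so the roots are the complex-conjugate pair z = (-b +/- i sqrt(-D)) / (2a) = -0.2909 +/- 0.934i.
For a conjugate pair |z|^2 = z * conj(z) = (product of roots) = c/a = 1/(1.045) = 0.956938, so |z| = sqrt(0.956938) = 0.9782 for both roots.
Moduli of all roots: 0.9782, 0.9782.
All moduli strictly greater than 1? No.
Verdict: Not stationary.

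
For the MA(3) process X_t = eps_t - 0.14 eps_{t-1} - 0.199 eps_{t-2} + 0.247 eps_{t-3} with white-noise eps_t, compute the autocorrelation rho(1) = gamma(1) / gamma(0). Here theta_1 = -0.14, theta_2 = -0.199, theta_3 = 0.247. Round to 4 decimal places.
\rho(1) = -0.1440

For an MA(q) process with theta_0 = 1, the autocovariance is
  gamma(k) = sigma^2 * sum_{i=0..q-k} theta_i * theta_{i+k},
and rho(k) = gamma(k) / gamma(0). Sigma^2 cancels.
  numerator   = (1)*(-0.14) + (-0.14)*(-0.199) + (-0.199)*(0.247) = -0.161293.
  denominator = (1)^2 + (-0.14)^2 + (-0.199)^2 + (0.247)^2 = 1.12021.
  rho(1) = -0.161293 / 1.12021 = -0.1440.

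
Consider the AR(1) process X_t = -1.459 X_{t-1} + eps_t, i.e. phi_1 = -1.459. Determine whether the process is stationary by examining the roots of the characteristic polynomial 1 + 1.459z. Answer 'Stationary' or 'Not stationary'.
\text{Not stationary}

The AR(p) characteristic polynomial is P(z) = 1 + 1.459z.
Stationarity requires all roots to lie outside the unit circle, i.e. |z| > 1 for every root.
This is linear in z: 1 + (1.459) z = 0  =>  z = -1/(1.459) = -0.685401,  |z| = 0.685401.
Moduli of all roots: 0.6854.
All moduli strictly greater than 1? No.
Verdict: Not stationary.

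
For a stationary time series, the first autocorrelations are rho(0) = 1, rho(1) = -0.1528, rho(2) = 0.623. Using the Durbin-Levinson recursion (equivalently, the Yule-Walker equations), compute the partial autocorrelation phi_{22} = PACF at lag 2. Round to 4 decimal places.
\phi_{22} = 0.6140

The PACF at lag k is phi_{kk}, the last component of the solution
to the Yule-Walker system G_k phi = r_k where
  (G_k)_{ij} = rho(|i - j|), (r_k)_i = rho(i), i,j = 1..k.
Equivalently, Durbin-Levinson gives phi_{kk} iteratively:
  phi_{11} = rho(1)
  phi_{kk} = [rho(k) - sum_{j=1..k-1} phi_{k-1,j} rho(k-j)]
            / [1 - sum_{j=1..k-1} phi_{k-1,j} rho(j)],
  phi_{k,j} = phi_{k-1,j} - phi_{kk} phi_{k-1,k-j},  j = 1..k-1.
Step k = 1:
  phi_11 = rho(1) = -0.1528.
Step k = 2:
  phi_22 = [rho(2) - phi_11 rho(1)] / [1 - phi_11 rho(1)] = [0.623 - (-0.1528)(-0.1528)] / [1 - (-0.1528)(-0.1528)]
         = 0.59965216 / 0.97665216 = 0.614.
Therefore phi_{22} = 0.6140.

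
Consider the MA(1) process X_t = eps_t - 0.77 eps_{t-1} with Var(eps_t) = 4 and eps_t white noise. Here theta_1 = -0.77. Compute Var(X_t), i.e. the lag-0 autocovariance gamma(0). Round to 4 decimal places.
\gamma(0) = 6.3716

For an MA(q) process X_t = eps_t + sum_i theta_i eps_{t-i} with
Var(eps_t) = sigma^2, the variance is
  gamma(0) = sigma^2 * (1 + sum_i theta_i^2).
  sum_i theta_i^2 = (-0.77)^2 = 0.5929.
  gamma(0) = 4 * (1 + 0.5929) = 4 * 1.5929 = 6.3716.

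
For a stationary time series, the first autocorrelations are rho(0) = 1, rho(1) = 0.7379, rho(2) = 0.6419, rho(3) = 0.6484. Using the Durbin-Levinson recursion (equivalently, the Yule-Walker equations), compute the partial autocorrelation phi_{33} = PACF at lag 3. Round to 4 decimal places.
\phi_{33} = 0.2720

The PACF at lag k is phi_{kk}, the last component of the solution
to the Yule-Walker system G_k phi = r_k where
  (G_k)_{ij} = rho(|i - j|), (r_k)_i = rho(i), i,j = 1..k.
Equivalently, Durbin-Levinson gives phi_{kk} iteratively:
  phi_{11} = rho(1)
  phi_{kk} = [rho(k) - sum_{j=1..k-1} phi_{k-1,j} rho(k-j)]
            / [1 - sum_{j=1..k-1} phi_{k-1,j} rho(j)],
  phi_{k,j} = phi_{k-1,j} - phi_{kk} phi_{k-1,k-j},  j = 1..k-1.
Step k = 1:
  phi_11 = rho(1) = 0.7379.
Step k = 2:
  phi_22 = [rho(2) - phi_11 rho(1)] / [1 - phi_11 rho(1)] = [0.6419 - (0.7379)(0.7379)] / [1 - (0.7379)(0.7379)]
         = 0.09740359 / 0.45550359 = 0.213837.
  Update: phi_21 = phi_11 - phi_22 phi_11 = 0.7379 - (0.213837)(0.7379) = 0.58011.
Step k = 3:
  phi_33 = [rho(3) - phi_21 rho(2) - phi_22 rho(1)] / [1 - phi_21 rho(1) - phi_22 rho(2)]
    numerator   = 0.6484 - (0.58011)(0.6419) - (0.213837)(0.7379) = 0.11823724
    denominator = 1 - (0.58011)(0.7379) - (0.213837)(0.6419) = 0.43467508
  phi_33 = 0.11823724 / 0.43467508 = 0.272.
Therefore phi_{33} = 0.2720.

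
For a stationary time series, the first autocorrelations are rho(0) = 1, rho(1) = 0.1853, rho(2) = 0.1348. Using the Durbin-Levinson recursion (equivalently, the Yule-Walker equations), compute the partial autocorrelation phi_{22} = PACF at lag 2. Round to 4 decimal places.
\phi_{22} = 0.1040

The PACF at lag k is phi_{kk}, the last component of the solution
to the Yule-Walker system G_k phi = r_k where
  (G_k)_{ij} = rho(|i - j|), (r_k)_i = rho(i), i,j = 1..k.
Equivalently, Durbin-Levinson gives phi_{kk} iteratively:
  phi_{11} = rho(1)
  phi_{kk} = [rho(k) - sum_{j=1..k-1} phi_{k-1,j} rho(k-j)]
            / [1 - sum_{j=1..k-1} phi_{k-1,j} rho(j)],
  phi_{k,j} = phi_{k-1,j} - phi_{kk} phi_{k-1,k-j},  j = 1..k-1.
Step k = 1:
  phi_11 = rho(1) = 0.1853.
Step k = 2:
  phi_22 = [rho(2) - phi_11 rho(1)] / [1 - phi_11 rho(1)] = [0.1348 - (0.1853)(0.1853)] / [1 - (0.1853)(0.1853)]
         = 0.10046391 / 0.96566391 = 0.104.
Therefore phi_{22} = 0.1040.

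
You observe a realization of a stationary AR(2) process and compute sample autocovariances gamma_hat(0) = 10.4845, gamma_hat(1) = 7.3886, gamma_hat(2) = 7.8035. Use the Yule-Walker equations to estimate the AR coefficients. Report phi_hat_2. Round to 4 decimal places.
\hat\phi_{2} = 0.4920

The Yule-Walker equations for an AR(p) process read, in matrix form,
  Gamma_p phi = r_p,   with   (Gamma_p)_{ij} = gamma(|i - j|),
                       (r_p)_i = gamma(i),   i,j = 1..p.
Substitute the sample gammas (Toeplitz matrix and right-hand side of size 2):
  Gamma_p = [[10.4845, 7.3886], [7.3886, 10.4845]]
  r_p     = [7.3886, 7.8035]
Written out:
  10.4845 phi_1 + 7.3886 phi_2 = 7.3886
  7.3886 phi_1 + 10.4845 phi_2 = 7.8035
Solve by Cramer's rule:
  det = gamma(0)^2 - gamma(1)^2 = (10.4845)^2 - (7.3886)^2 = 109.92474025 - 54.59140996 = 55.33333029
  phi_hat_1 = [gamma(1) gamma(0) - gamma(1) gamma(2)] / det = [(7.3886)(10.4845) - (7.3886)(7.8035)] / 55.33333029 = 19.8088366 / 55.33333029 = 0.358
  phi_hat_2 = [gamma(0) gamma(2) - gamma(1)^2] / det = [(10.4845)(7.8035) - (7.3886)^2] / 55.33333029 = 27.22438579 / 55.33333029 = 0.492
So phi_hat = [0.3580, 0.4920].
Therefore phi_hat_2 = 0.4920.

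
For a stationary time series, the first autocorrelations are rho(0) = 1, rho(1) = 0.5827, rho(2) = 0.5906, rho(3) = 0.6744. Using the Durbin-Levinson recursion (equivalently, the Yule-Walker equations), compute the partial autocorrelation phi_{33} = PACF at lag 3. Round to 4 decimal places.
\phi_{33} = 0.4240

The PACF at lag k is phi_{kk}, the last component of the solution
to the Yule-Walker system G_k phi = r_k where
  (G_k)_{ij} = rho(|i - j|), (r_k)_i = rho(i), i,j = 1..k.
Equivalently, Durbin-Levinson gives phi_{kk} iteratively:
  phi_{11} = rho(1)
  phi_{kk} = [rho(k) - sum_{j=1..k-1} phi_{k-1,j} rho(k-j)]
            / [1 - sum_{j=1..k-1} phi_{k-1,j} rho(j)],
  phi_{k,j} = phi_{k-1,j} - phi_{kk} phi_{k-1,k-j},  j = 1..k-1.
Step k = 1:
  phi_11 = rho(1) = 0.5827.
Step k = 2:
  phi_22 = [rho(2) - phi_11 rho(1)] / [1 - phi_11 rho(1)] = [0.5906 - (0.5827)(0.5827)] / [1 - (0.5827)(0.5827)]
         = 0.25106071 / 0.66046071 = 0.38013.
  Update: phi_21 = phi_11 - phi_22 phi_11 = 0.5827 - (0.38013)(0.5827) = 0.361198.
Step k = 3:
  phi_33 = [rho(3) - phi_21 rho(2) - phi_22 rho(1)] / [1 - phi_21 rho(1) - phi_22 rho(2)]
    numerator   = 0.6744 - (0.361198)(0.5906) - (0.38013)(0.5827) = 0.23957464
    denominator = 1 - (0.361198)(0.5827) - (0.38013)(0.5906) = 0.56502509
  phi_33 = 0.23957464 / 0.56502509 = 0.424.
Therefore phi_{33} = 0.4240.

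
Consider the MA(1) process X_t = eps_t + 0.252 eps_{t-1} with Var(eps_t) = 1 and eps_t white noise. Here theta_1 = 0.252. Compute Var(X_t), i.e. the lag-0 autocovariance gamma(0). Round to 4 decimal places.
\gamma(0) = 1.0635

For an MA(q) process X_t = eps_t + sum_i theta_i eps_{t-i} with
Var(eps_t) = sigma^2, the variance is
  gamma(0) = sigma^2 * (1 + sum_i theta_i^2).
  sum_i theta_i^2 = (0.252)^2 = 0.063504.
  gamma(0) = 1 * (1 + 0.063504) = 1 * 1.063504 = 1.063504, which rounds to 1.0635.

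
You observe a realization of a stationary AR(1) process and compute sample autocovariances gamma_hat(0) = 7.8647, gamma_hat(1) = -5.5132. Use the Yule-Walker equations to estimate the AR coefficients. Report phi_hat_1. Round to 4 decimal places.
\hat\phi_{1} = -0.7010

The Yule-Walker equations for an AR(p) process read, in matrix form,
  Gamma_p phi = r_p,   with   (Gamma_p)_{ij} = gamma(|i - j|),
                       (r_p)_i = gamma(i),   i,j = 1..p.
Substitute the sample gammas (Toeplitz matrix and right-hand side of size 1):
  Gamma_p = [[7.8647]]
  r_p     = [-5.5132]
With p = 1 this is the single equation gamma(0) phi_1 = gamma(1):
  phi_hat_1 = gamma(1) / gamma(0) = -5.5132 / 7.8647 = -0.7010.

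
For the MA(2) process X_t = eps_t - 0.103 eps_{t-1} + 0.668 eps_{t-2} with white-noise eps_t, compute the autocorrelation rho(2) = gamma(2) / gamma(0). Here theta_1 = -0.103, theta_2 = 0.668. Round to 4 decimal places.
\rho(2) = 0.4585

For an MA(q) process with theta_0 = 1, the autocovariance is
  gamma(k) = sigma^2 * sum_{i=0..q-k} theta_i * theta_{i+k},
and rho(k) = gamma(k) / gamma(0). Sigma^2 cancels.
  numerator   = (1)*(0.668) = 0.668.
  denominator = (1)^2 + (-0.103)^2 + (0.668)^2 = 1.456833.
  rho(2) = 0.668 / 1.456833 = 0.4585.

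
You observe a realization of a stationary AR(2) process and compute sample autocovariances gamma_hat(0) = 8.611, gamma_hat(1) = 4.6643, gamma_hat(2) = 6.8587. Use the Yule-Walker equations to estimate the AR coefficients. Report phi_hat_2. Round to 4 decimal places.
\hat\phi_{2} = 0.7120

The Yule-Walker equations for an AR(p) process read, in matrix form,
  Gamma_p phi = r_p,   with   (Gamma_p)_{ij} = gamma(|i - j|),
                       (r_p)_i = gamma(i),   i,j = 1..p.
Substitute the sample gammas (Toeplitz matrix and right-hand side of size 2):
  Gamma_p = [[8.611, 4.6643], [4.6643, 8.611]]
  r_p     = [4.6643, 6.8587]
Written out:
  8.611 phi_1 + 4.6643 phi_2 = 4.6643
  4.6643 phi_1 + 8.611 phi_2 = 6.8587
Solve by Cramer's rule:
  det = gamma(0)^2 - gamma(1)^2 = (8.611)^2 - (4.6643)^2 = 74.149321 - 21.75569449 = 52.39362651
  phi_hat_1 = [gamma(1) gamma(0) - gamma(1) gamma(2)] / det = [(4.6643)(8.611) - (4.6643)(6.8587)] / 52.39362651 = 8.17325289 / 52.39362651 = 0.156
  phi_hat_2 = [gamma(0) gamma(2) - gamma(1)^2] / det = [(8.611)(6.8587) - (4.6643)^2] / 52.39362651 = 37.30457121 / 52.39362651 = 0.712
So phi_hat = [0.1560, 0.7120].
Therefore phi_hat_2 = 0.7120.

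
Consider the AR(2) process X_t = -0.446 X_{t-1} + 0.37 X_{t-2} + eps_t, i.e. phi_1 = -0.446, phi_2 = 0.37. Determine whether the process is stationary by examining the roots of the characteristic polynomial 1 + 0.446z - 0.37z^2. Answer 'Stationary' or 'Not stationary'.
\text{Stationary}

The AR(p) characteristic polynomial is P(z) = 1 + 0.446z - 0.37z^2.
Stationarity requires all roots to lie outside the unit circle, i.e. |z| > 1 for every root.
Set 1 + (0.446) z + (-0.37) z^2 = 0, i.e. a z^2 + b z + c = 0 with a = -0.37, b = 0.446, c = 1.
Discriminant D = b^2 - 4ac = (0.446)^2 - 4*(-0.37)*1 = 0.198916 - (-1.48) = 1.678916.
D >= 0, so the roots are real: z = (-b +/- sqrt(D)) / (2a) = (-0.446 +/- 1.29573) / (-0.74).
  z_1 = (-0.446 + 1.29573) / (-0.74) = -1.1483,   |z_1| = 1.1483.
  z_2 = (-0.446 - 1.29573) / (-0.74) = 2.3537,   |z_2| = 2.3537.
Moduli of all roots: 1.1483, 2.3537.
All moduli strictly greater than 1? Yes.
Verdict: Stationary.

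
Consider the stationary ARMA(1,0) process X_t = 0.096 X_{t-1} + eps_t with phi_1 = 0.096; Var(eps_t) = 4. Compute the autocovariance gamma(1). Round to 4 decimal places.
\gamma(1) = 0.3876

Multiply the model equation by X_{t-k} and take expectations. With theta_0 = psi_0 = 1 and psi_j the MA(infinity) weights, this gives
  gamma(k) - sum_i phi_i gamma(k-i) = c_k,
  c_k = sigma^2 * sum_{j=k..q} theta_j psi_{j-k}   (c_k = 0 for k > q),
using gamma(-m) = gamma(m).
Pure AR (q = 0): c_0 = sigma^2 = 4, c_k = 0 for k >= 1.
Equations for k = 0 and k = 1 (AR order 1):
  gamma(0) = phi_1 gamma(1) + c_0
  gamma(1) = phi_1 gamma(0) + c_1
Substituting the second into the first: gamma(0) (1 - phi_1^2) = c_0 + phi_1 c_1, so
  gamma(0) = c_0 / (1 - phi_1^2) = 4 / (1 - (0.096)^2) = 4 / 0.990784 = 4.037207.
  gamma(1) = phi_1 gamma(0) = (0.096)(4.037207) = 0.387572.
Therefore gamma(1) = 0.3876 (to 4 decimal places).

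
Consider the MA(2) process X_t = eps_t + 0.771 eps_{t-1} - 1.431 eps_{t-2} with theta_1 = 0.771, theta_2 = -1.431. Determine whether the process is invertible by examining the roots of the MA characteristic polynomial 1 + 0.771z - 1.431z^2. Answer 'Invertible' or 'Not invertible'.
\text{Not invertible}

The MA(q) characteristic polynomial is P(z) = 1 + 0.771z - 1.431z^2.
Invertibility requires all roots to lie outside the unit circle, i.e. |z| > 1 for every root.
Set 1 + (0.771) z + (-1.431) z^2 = 0, i.e. a z^2 + b z + c = 0 with a = -1.431, b = 0.771, c = 1.
Discriminant D = b^2 - 4ac = (0.771)^2 - 4*(-1.431)*1 = 0.594441 - (-5.724) = 6.318441.
D >= 0, so the roots are real: z = (-b +/- sqrt(D)) / (2a) = (-0.771 +/- 2.513651) / (-2.862).
  z_1 = (-0.771 + 2.513651) / (-2.862) = -0.6089,   |z_1| = 0.6089.
  z_2 = (-0.771 - 2.513651) / (-2.862) = 1.1477,   |z_2| = 1.1477.
Moduli of all roots: 0.6089, 1.1477.
All moduli strictly greater than 1? No.
Verdict: Not invertible.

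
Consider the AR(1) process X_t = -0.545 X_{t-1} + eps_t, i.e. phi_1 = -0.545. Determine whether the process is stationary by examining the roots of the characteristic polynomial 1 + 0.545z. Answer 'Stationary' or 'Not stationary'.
\text{Stationary}

The AR(p) characteristic polynomial is P(z) = 1 + 0.545z.
Stationarity requires all roots to lie outside the unit circle, i.e. |z| > 1 for every root.
This is linear in z: 1 + (0.545) z = 0  =>  z = -1/(0.545) = -1.834862,  |z| = 1.834862.
Moduli of all roots: 1.8349.
All moduli strictly greater than 1? Yes.
Verdict: Stationary.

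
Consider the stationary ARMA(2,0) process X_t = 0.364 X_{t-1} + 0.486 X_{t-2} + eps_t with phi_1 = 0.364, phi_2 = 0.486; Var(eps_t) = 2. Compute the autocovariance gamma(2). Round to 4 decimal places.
\gamma(2) = 3.9069

Multiply the model equation by X_{t-k} and take expectations. With theta_0 = psi_0 = 1 and psi_j the MA(infinity) weights, this gives
  gamma(k) - sum_i phi_i gamma(k-i) = c_k,
  c_k = sigma^2 * sum_{j=k..q} theta_j psi_{j-k}   (c_k = 0 for k > q),
using gamma(-m) = gamma(m).
Pure AR (q = 0): c_0 = sigma^2 = 2, c_k = 0 for k >= 1.
Equations for k = 0, 1, 2 (AR order 2, c_2 = 0):
  (E0) gamma(0) = phi_1 gamma(1) + phi_2 gamma(2) + c_0
  (E1) gamma(1) = phi_1 gamma(0) + phi_2 gamma(1) + c_1
  (E2) gamma(2) = phi_1 gamma(1) + phi_2 gamma(0)
From (E1): gamma(1) = A gamma(0) + B with
  A = phi_1 / (1 - phi_2) = 0.364 / 0.514 = 0.708171,   B = c_1 / (1 - phi_2) = 0 / 0.514 = 0.
Insert (E2) into (E0): gamma(0) (1 - phi_2^2) = phi_1 (1 + phi_2) gamma(1) + c_0.
  phi_1 (1 + phi_2) = (0.364)(1.486) = 0.540904,   1 - phi_2^2 = 0.763804.
Replace gamma(1) by A gamma(0) + B and collect gamma(0):
  gamma(0) [0.763804 - (0.540904)(0.708171)] = c_0 = 2
  gamma(0) * 0.380751 = 2
  gamma(0) = 2 / 0.380751 = 5.252772.
  gamma(1) = A gamma(0) = (0.708171)(5.252772) = 3.719862.
  gamma(2) = phi_1 gamma(1) + phi_2 gamma(0) = (0.364)(3.719862) + (0.486)(5.252772) = 3.906877.
Therefore gamma(2) = 3.9069 (to 4 decimal places).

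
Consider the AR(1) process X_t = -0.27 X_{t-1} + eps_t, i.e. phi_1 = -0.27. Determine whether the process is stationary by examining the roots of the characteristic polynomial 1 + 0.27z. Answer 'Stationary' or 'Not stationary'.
\text{Stationary}

The AR(p) characteristic polynomial is P(z) = 1 + 0.27z.
Stationarity requires all roots to lie outside the unit circle, i.e. |z| > 1 for every root.
This is linear in z: 1 + (0.27) z = 0  =>  z = -1/(0.27) = -3.703704,  |z| = 3.703704.
Moduli of all roots: 3.7037.
All moduli strictly greater than 1? Yes.
Verdict: Stationary.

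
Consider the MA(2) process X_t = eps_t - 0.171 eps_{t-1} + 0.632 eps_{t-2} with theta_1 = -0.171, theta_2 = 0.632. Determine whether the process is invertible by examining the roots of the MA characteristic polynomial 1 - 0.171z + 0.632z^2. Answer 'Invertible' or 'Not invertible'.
\text{Invertible}

The MA(q) characteristic polynomial is P(z) = 1 - 0.171z + 0.632z^2.
Invertibility requires all roots to lie outside the unit circle, i.e. |z| > 1 for every root.
Set 1 + (-0.171) z + (0.632) z^2 = 0, i.e. a z^2 + b z + c = 0 with a = 0.632, b = -0.171, c = 1.
Discriminant D = b^2 - 4ac = (-0.171)^2 - 4*(0.632)*1 = 0.029241 - (2.528) = -2.498759.
D < 0, so the roots are the complex-conjugate pair z = (-b +/- i sqrt(-D)) / (2a) = 0.1353 +/- 1.2506i.
For a conjugate pair |z|^2 = z * conj(z) = (product of roots) = c/a = 1/(0.632) = 1.582278, so |z| = sqrt(1.582278) = 1.2579 for both roots.
Moduli of all roots: 1.2579, 1.2579.
All moduli strictly greater than 1? Yes.
Verdict: Invertible.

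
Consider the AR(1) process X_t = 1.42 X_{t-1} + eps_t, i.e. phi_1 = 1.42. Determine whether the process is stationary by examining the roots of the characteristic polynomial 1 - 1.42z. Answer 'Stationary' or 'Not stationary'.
\text{Not stationary}

The AR(p) characteristic polynomial is P(z) = 1 - 1.42z.
Stationarity requires all roots to lie outside the unit circle, i.e. |z| > 1 for every root.
This is linear in z: 1 + (-1.42) z = 0  =>  z = -1/(-1.42) = 0.704225,  |z| = 0.704225.
Moduli of all roots: 0.7042.
All moduli strictly greater than 1? No.
Verdict: Not stationary.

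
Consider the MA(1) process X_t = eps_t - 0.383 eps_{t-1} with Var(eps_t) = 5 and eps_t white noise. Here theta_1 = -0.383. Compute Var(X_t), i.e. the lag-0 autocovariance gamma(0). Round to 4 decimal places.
\gamma(0) = 5.7334

For an MA(q) process X_t = eps_t + sum_i theta_i eps_{t-i} with
Var(eps_t) = sigma^2, the variance is
  gamma(0) = sigma^2 * (1 + sum_i theta_i^2).
  sum_i theta_i^2 = (-0.383)^2 = 0.146689.
  gamma(0) = 5 * (1 + 0.146689) = 5 * 1.146689 = 5.733445, which rounds to 5.7334.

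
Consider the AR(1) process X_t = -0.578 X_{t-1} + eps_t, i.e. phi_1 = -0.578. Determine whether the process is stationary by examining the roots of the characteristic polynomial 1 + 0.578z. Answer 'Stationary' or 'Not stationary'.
\text{Stationary}

The AR(p) characteristic polynomial is P(z) = 1 + 0.578z.
Stationarity requires all roots to lie outside the unit circle, i.e. |z| > 1 for every root.
This is linear in z: 1 + (0.578) z = 0  =>  z = -1/(0.578) = -1.730104,  |z| = 1.730104.
Moduli of all roots: 1.7301.
All moduli strictly greater than 1? Yes.
Verdict: Stationary.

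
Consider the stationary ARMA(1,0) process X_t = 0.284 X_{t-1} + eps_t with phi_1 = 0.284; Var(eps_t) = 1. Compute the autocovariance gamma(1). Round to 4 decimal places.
\gamma(1) = 0.3089

Multiply the model equation by X_{t-k} and take expectations. With theta_0 = psi_0 = 1 and psi_j the MA(infinity) weights, this gives
  gamma(k) - sum_i phi_i gamma(k-i) = c_k,
  c_k = sigma^2 * sum_{j=k..q} theta_j psi_{j-k}   (c_k = 0 for k > q),
using gamma(-m) = gamma(m).
Pure AR (q = 0): c_0 = sigma^2 = 1, c_k = 0 for k >= 1.
Equations for k = 0 and k = 1 (AR order 1):
  gamma(0) = phi_1 gamma(1) + c_0
  gamma(1) = phi_1 gamma(0) + c_1
Substituting the second into the first: gamma(0) (1 - phi_1^2) = c_0 + phi_1 c_1, so
  gamma(0) = c_0 / (1 - phi_1^2) = 1 / (1 - (0.284)^2) = 1 / 0.919344 = 1.087732.
  gamma(1) = phi_1 gamma(0) = (0.284)(1.087732) = 0.308916.
Therefore gamma(1) = 0.3089 (to 4 decimal places).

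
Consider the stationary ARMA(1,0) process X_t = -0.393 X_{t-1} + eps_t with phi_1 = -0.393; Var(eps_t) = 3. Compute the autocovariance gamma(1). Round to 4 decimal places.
\gamma(1) = -1.3944

Multiply the model equation by X_{t-k} and take expectations. With theta_0 = psi_0 = 1 and psi_j the MA(infinity) weights, this gives
  gamma(k) - sum_i phi_i gamma(k-i) = c_k,
  c_k = sigma^2 * sum_{j=k..q} theta_j psi_{j-k}   (c_k = 0 for k > q),
using gamma(-m) = gamma(m).
Pure AR (q = 0): c_0 = sigma^2 = 3, c_k = 0 for k >= 1.
Equations for k = 0 and k = 1 (AR order 1):
  gamma(0) = phi_1 gamma(1) + c_0
  gamma(1) = phi_1 gamma(0) + c_1
Substituting the second into the first: gamma(0) (1 - phi_1^2) = c_0 + phi_1 c_1, so
  gamma(0) = c_0 / (1 - phi_1^2) = 3 / (1 - (-0.393)^2) = 3 / 0.845551 = 3.547982.
  gamma(1) = phi_1 gamma(0) = (-0.393)(3.547982) = -1.394357.
Therefore gamma(1) = -1.3944 (to 4 decimal places).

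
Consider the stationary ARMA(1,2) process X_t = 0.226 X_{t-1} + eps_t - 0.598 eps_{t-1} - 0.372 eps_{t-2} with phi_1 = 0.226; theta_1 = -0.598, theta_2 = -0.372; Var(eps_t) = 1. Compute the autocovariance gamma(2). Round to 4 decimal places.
\gamma(2) = -0.4065

Multiply the model equation by X_{t-k} and take expectations. With theta_0 = psi_0 = 1 and psi_j the MA(infinity) weights, this gives
  gamma(k) - sum_i phi_i gamma(k-i) = c_k,
  c_k = sigma^2 * sum_{j=k..q} theta_j psi_{j-k}   (c_k = 0 for k > q),
using gamma(-m) = gamma(m).
psi-weights needed (psi_j = theta_j + sum_i phi_i psi_{j-i}):
  psi_1 = theta_1 + phi_1 = -0.598 + (0.226) = -0.372
  psi_2 = theta_2 + phi_1 psi_1 = -0.372 + (0.226)(-0.372) = -0.456072
Right-hand sides:
  c_0 = sigma^2 (1 + theta_1 psi_1 + theta_2 psi_2) = 1 * (1 + (-0.598)(-0.372) + (-0.372)(-0.456072)) = 1 * 1.392115 = 1.392115
  c_1 = sigma^2 (theta_1 + theta_2 psi_1) = 1 * (-0.598 + (-0.372)(-0.372)) = -0.459616
  c_2 = sigma^2 theta_2 = 1 * (-0.372) = -0.372
Equations for k = 0 and k = 1 (AR order 1):
  gamma(0) = phi_1 gamma(1) + c_0
  gamma(1) = phi_1 gamma(0) + c_1
Substituting the second into the first: gamma(0) (1 - phi_1^2) = c_0 + phi_1 c_1, so
  gamma(0) = (c_0 + phi_1 c_1) / (1 - phi_1^2) = (1.392115 + (0.226)(-0.459616)) / (1 - (0.226)^2) = 1.288242 / 0.948924 = 1.357581.
  gamma(1) = phi_1 gamma(0) + c_1 = (0.226)(1.357581) + (-0.459616) = -0.152803.
For k = 2: gamma(2) = phi_1 gamma(1) + c_2
  = (0.226)(-0.152803) + (-0.372) = -0.406533.
Therefore gamma(2) = -0.4065 (to 4 decimal places).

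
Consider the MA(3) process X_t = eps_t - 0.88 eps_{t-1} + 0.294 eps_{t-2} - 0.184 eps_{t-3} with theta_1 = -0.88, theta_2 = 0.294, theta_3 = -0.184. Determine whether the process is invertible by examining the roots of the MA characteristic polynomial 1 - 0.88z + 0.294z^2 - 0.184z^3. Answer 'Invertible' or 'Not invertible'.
\text{Invertible}

The MA(q) characteristic polynomial is P(z) = 1 - 0.88z + 0.294z^2 - 0.184z^3.
Invertibility requires all roots to lie outside the unit circle, i.e. |z| > 1 for every root.
Degree 3: look for a simple real root z0 first, then factor out (1 - z/z0) and solve the remaining quadratic.
Testing z0 = 1.25: P(1.25) = 1 + (-0.88)(1.25) + (0.294)(1.25)^2 + (-0.184)(1.25)^3
  = 1 + (-1.1) + (0.459375) + (-0.359375) = 0.  So z_0 = 1.25 is a root, |z_0| = 1.25.
Divide out the factor (1 - 0.8 z) = (1 - z/z0) (since 1/z0 = 0.8):
  P(z) = (1 - 0.8 z)(1 + (-0.08) z + (0.23) z^2)
  [check: z-coef -0.08 - (0.8) = -0.88; z^2-coef 0.23 - (0.8)(-0.08) = 0.294; z^3-coef -(0.8)(0.23) = -0.184.]
Remaining roots from the quadratic factor 1 + (-0.08) z + (0.23) z^2:
  Set 1 + (-0.08) z + (0.23) z^2 = 0, i.e. a z^2 + b z + c = 0 with a = 0.23, b = -0.08, c = 1.
  Discriminant D = b^2 - 4ac = (-0.08)^2 - 4*(0.23)*1 = 0.0064 - (0.92) = -0.9136.
  D < 0, so the roots are the complex-conjugate pair z = (-b +/- i sqrt(-D)) / (2a) = 0.1739 +/- 2.0779i.
  For a conjugate pair |z|^2 = z * conj(z) = (product of roots) = c/a = 1/(0.23) = 4.347826, so |z| = sqrt(4.347826) = 2.0851 for both roots.
Moduli of all roots: 1.2500, 2.0851, 2.0851.
All moduli strictly greater than 1? Yes.
Verdict: Invertible.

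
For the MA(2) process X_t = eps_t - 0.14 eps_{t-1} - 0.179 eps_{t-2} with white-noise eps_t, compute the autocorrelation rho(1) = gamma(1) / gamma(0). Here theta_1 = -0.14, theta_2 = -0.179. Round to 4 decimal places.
\rho(1) = -0.1093

For an MA(q) process with theta_0 = 1, the autocovariance is
  gamma(k) = sigma^2 * sum_{i=0..q-k} theta_i * theta_{i+k},
and rho(k) = gamma(k) / gamma(0). Sigma^2 cancels.
  numerator   = (1)*(-0.14) + (-0.14)*(-0.179) = -0.11494.
  denominator = (1)^2 + (-0.14)^2 + (-0.179)^2 = 1.051641.
  rho(1) = -0.11494 / 1.051641 = -0.1093.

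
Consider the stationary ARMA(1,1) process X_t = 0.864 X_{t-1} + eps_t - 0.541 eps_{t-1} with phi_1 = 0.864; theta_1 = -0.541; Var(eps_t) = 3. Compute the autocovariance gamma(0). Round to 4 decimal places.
\gamma(0) = 4.2346

Multiply the model equation by X_{t-k} and take expectations. With theta_0 = psi_0 = 1 and psi_j the MA(infinity) weights, this gives
  gamma(k) - sum_i phi_i gamma(k-i) = c_k,
  c_k = sigma^2 * sum_{j=k..q} theta_j psi_{j-k}   (c_k = 0 for k > q),
using gamma(-m) = gamma(m).
psi-weights needed (psi_j = theta_j + sum_i phi_i psi_{j-i}):
  psi_1 = theta_1 + phi_1 = -0.541 + (0.864) = 0.323
Right-hand sides:
  c_0 = sigma^2 (1 + theta_1 psi_1) = 3 * (1 + (-0.541)(0.323)) = 3 * 0.825257 = 2.475771
  c_1 = sigma^2 theta_1 = 3 * (-0.541) = -1.623
  c_2 = 0
Equations for k = 0 and k = 1 (AR order 1):
  gamma(0) = phi_1 gamma(1) + c_0
  gamma(1) = phi_1 gamma(0) + c_1
Substituting the second into the first: gamma(0) (1 - phi_1^2) = c_0 + phi_1 c_1, so
  gamma(0) = (c_0 + phi_1 c_1) / (1 - phi_1^2) = (2.475771 + (0.864)(-1.623)) / (1 - (0.864)^2) = 1.073499 / 0.253504 = 4.234643.
Therefore gamma(0) = 4.2346 (to 4 decimal places).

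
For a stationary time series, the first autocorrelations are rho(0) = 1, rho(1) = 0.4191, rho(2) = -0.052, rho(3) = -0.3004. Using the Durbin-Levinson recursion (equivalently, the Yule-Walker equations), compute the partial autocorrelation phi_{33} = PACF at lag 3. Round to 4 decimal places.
\phi_{33} = -0.2060

The PACF at lag k is phi_{kk}, the last component of the solution
to the Yule-Walker system G_k phi = r_k where
  (G_k)_{ij} = rho(|i - j|), (r_k)_i = rho(i), i,j = 1..k.
Equivalently, Durbin-Levinson gives phi_{kk} iteratively:
  phi_{11} = rho(1)
  phi_{kk} = [rho(k) - sum_{j=1..k-1} phi_{k-1,j} rho(k-j)]
            / [1 - sum_{j=1..k-1} phi_{k-1,j} rho(j)],
  phi_{k,j} = phi_{k-1,j} - phi_{kk} phi_{k-1,k-j},  j = 1..k-1.
Step k = 1:
  phi_11 = rho(1) = 0.4191.
Step k = 2:
  phi_22 = [rho(2) - phi_11 rho(1)] / [1 - phi_11 rho(1)] = [-0.052 - (0.4191)(0.4191)] / [1 - (0.4191)(0.4191)]
         = -0.22764481 / 0.82435519 = -0.276149.
  Update: phi_21 = phi_11 - phi_22 phi_11 = 0.4191 - (-0.276149)(0.4191) = 0.534834.
Step k = 3:
  phi_33 = [rho(3) - phi_21 rho(2) - phi_22 rho(1)] / [1 - phi_21 rho(1) - phi_22 rho(2)]
    numerator   = -0.3004 - (0.534834)(-0.052) - (-0.276149)(0.4191) = -0.15685461
    denominator = 1 - (0.534834)(0.4191) - (-0.276149)(-0.052) = 0.76149132
  phi_33 = -0.15685461 / 0.76149132 = -0.206.
Therefore phi_{33} = -0.2060.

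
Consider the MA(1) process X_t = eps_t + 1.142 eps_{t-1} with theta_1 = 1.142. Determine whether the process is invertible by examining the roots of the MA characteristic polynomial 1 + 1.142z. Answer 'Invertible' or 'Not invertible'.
\text{Not invertible}

The MA(q) characteristic polynomial is P(z) = 1 + 1.142z.
Invertibility requires all roots to lie outside the unit circle, i.e. |z| > 1 for every root.
This is linear in z: 1 + (1.142) z = 0  =>  z = -1/(1.142) = -0.875657,  |z| = 0.875657.
Moduli of all roots: 0.8757.
All moduli strictly greater than 1? No.
Verdict: Not invertible.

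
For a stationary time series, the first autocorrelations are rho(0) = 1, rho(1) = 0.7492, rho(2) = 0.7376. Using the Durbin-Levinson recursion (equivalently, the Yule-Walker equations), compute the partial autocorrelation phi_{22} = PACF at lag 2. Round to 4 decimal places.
\phi_{22} = 0.4019

The PACF at lag k is phi_{kk}, the last component of the solution
to the Yule-Walker system G_k phi = r_k where
  (G_k)_{ij} = rho(|i - j|), (r_k)_i = rho(i), i,j = 1..k.
Equivalently, Durbin-Levinson gives phi_{kk} iteratively:
  phi_{11} = rho(1)
  phi_{kk} = [rho(k) - sum_{j=1..k-1} phi_{k-1,j} rho(k-j)]
            / [1 - sum_{j=1..k-1} phi_{k-1,j} rho(j)],
  phi_{k,j} = phi_{k-1,j} - phi_{kk} phi_{k-1,k-j},  j = 1..k-1.
Step k = 1:
  phi_11 = rho(1) = 0.7492.
Step k = 2:
  phi_22 = [rho(2) - phi_11 rho(1)] / [1 - phi_11 rho(1)] = [0.7376 - (0.7492)(0.7492)] / [1 - (0.7492)(0.7492)]
         = 0.17629936 / 0.43869936 = 0.4019.
Therefore phi_{22} = 0.4019.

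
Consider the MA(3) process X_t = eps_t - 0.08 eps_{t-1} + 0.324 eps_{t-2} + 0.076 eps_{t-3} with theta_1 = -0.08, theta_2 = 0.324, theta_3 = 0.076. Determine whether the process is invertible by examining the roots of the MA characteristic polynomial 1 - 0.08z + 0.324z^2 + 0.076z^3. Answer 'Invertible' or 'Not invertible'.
\text{Invertible}

The MA(q) characteristic polynomial is P(z) = 1 - 0.08z + 0.324z^2 + 0.076z^3.
Invertibility requires all roots to lie outside the unit circle, i.e. |z| > 1 for every root.
Degree 3: look for a simple real root z0 first, then factor out (1 - z/z0) and solve the remaining quadratic.
Testing z0 = -5: P(-5) = 1 + (-0.08)(-5) + (0.324)(-5)^2 + (0.076)(-5)^3
  = 1 + (0.4) + (8.1) + (-9.5) = 0.  So z_0 = -5 is a root, |z_0| = 5.
Divide out the factor (1 + 0.2 z) = (1 - z/z0) (since 1/z0 = -0.2):
  P(z) = (1 + 0.2 z)(1 + (-0.28) z + (0.38) z^2)
  [check: z-coef -0.28 - (-0.2) = -0.08; z^2-coef 0.38 - (-0.2)(-0.28) = 0.324; z^3-coef -(-0.2)(0.38) = 0.076.]
Remaining roots from the quadratic factor 1 + (-0.28) z + (0.38) z^2:
  Set 1 + (-0.28) z + (0.38) z^2 = 0, i.e. a z^2 + b z + c = 0 with a = 0.38, b = -0.28, c = 1.
  Discriminant D = b^2 - 4ac = (-0.28)^2 - 4*(0.38)*1 = 0.0784 - (1.52) = -1.4416.
  D < 0, so the roots are the complex-conjugate pair z = (-b +/- i sqrt(-D)) / (2a) = 0.3684 +/- 1.5798i.
  For a conjugate pair |z|^2 = z * conj(z) = (product of roots) = c/a = 1/(0.38) = 2.631579, so |z| = sqrt(2.631579) = 1.6222 for both roots.
Moduli of all roots: 5.0000, 1.6222, 1.6222.
All moduli strictly greater than 1? Yes.
Verdict: Invertible.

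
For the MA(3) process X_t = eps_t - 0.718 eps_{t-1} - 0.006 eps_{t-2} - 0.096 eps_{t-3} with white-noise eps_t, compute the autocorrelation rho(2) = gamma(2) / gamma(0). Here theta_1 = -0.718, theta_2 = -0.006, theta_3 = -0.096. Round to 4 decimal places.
\rho(2) = 0.0413

For an MA(q) process with theta_0 = 1, the autocovariance is
  gamma(k) = sigma^2 * sum_{i=0..q-k} theta_i * theta_{i+k},
and rho(k) = gamma(k) / gamma(0). Sigma^2 cancels.
  numerator   = (1)*(-0.006) + (-0.718)*(-0.096) = 0.062928.
  denominator = (1)^2 + (-0.718)^2 + (-0.006)^2 + (-0.096)^2 = 1.524776.
  rho(2) = 0.062928 / 1.524776 = 0.0413.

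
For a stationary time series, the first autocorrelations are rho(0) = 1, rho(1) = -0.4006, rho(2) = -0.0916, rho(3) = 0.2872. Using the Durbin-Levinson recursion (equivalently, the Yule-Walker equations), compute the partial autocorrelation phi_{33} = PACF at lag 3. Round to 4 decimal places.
\phi_{33} = 0.1561

The PACF at lag k is phi_{kk}, the last component of the solution
to the Yule-Walker system G_k phi = r_k where
  (G_k)_{ij} = rho(|i - j|), (r_k)_i = rho(i), i,j = 1..k.
Equivalently, Durbin-Levinson gives phi_{kk} iteratively:
  phi_{11} = rho(1)
  phi_{kk} = [rho(k) - sum_{j=1..k-1} phi_{k-1,j} rho(k-j)]
            / [1 - sum_{j=1..k-1} phi_{k-1,j} rho(j)],
  phi_{k,j} = phi_{k-1,j} - phi_{kk} phi_{k-1,k-j},  j = 1..k-1.
Step k = 1:
  phi_11 = rho(1) = -0.4006.
Step k = 2:
  phi_22 = [rho(2) - phi_11 rho(1)] / [1 - phi_11 rho(1)] = [-0.0916 - (-0.4006)(-0.4006)] / [1 - (-0.4006)(-0.4006)]
         = -0.25208036 / 0.83951964 = -0.300267.
  Update: phi_21 = phi_11 - phi_22 phi_11 = -0.4006 - (-0.300267)(-0.4006) = -0.520887.
Step k = 3:
  phi_33 = [rho(3) - phi_21 rho(2) - phi_22 rho(1)] / [1 - phi_21 rho(1) - phi_22 rho(2)]
    numerator   = 0.2872 - (-0.520887)(-0.0916) - (-0.300267)(-0.4006) = 0.11919963
    denominator = 1 - (-0.520887)(-0.4006) - (-0.300267)(-0.0916) = 0.76382813
  phi_33 = 0.11919963 / 0.76382813 = 0.1561.
Therefore phi_{33} = 0.1561.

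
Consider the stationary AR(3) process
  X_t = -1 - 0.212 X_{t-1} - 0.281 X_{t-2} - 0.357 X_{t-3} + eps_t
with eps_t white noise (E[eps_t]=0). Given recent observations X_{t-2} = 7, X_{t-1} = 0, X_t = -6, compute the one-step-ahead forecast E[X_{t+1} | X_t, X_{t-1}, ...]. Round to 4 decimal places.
E[X_{t+1} \mid \mathcal F_t] = -2.2270

For an AR(p) model X_t = c + sum_i phi_i X_{t-i} + eps_t, the
one-step-ahead conditional mean is
  E[X_{t+1} | X_t, ...] = c + sum_i phi_i X_{t+1-i}.
Substitute known values:
  E[X_{t+1} | ...] = -1 + (-0.212) * (-6) + (-0.281) * (0) + (-0.357) * (7)
                   = -2.2270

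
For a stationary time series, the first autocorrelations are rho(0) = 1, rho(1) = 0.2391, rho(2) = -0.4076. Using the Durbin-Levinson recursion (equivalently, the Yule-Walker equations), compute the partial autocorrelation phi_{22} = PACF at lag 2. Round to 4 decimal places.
\phi_{22} = -0.4930

The PACF at lag k is phi_{kk}, the last component of the solution
to the Yule-Walker system G_k phi = r_k where
  (G_k)_{ij} = rho(|i - j|), (r_k)_i = rho(i), i,j = 1..k.
Equivalently, Durbin-Levinson gives phi_{kk} iteratively:
  phi_{11} = rho(1)
  phi_{kk} = [rho(k) - sum_{j=1..k-1} phi_{k-1,j} rho(k-j)]
            / [1 - sum_{j=1..k-1} phi_{k-1,j} rho(j)],
  phi_{k,j} = phi_{k-1,j} - phi_{kk} phi_{k-1,k-j},  j = 1..k-1.
Step k = 1:
  phi_11 = rho(1) = 0.2391.
Step k = 2:
  phi_22 = [rho(2) - phi_11 rho(1)] / [1 - phi_11 rho(1)] = [-0.4076 - (0.2391)(0.2391)] / [1 - (0.2391)(0.2391)]
         = -0.46476881 / 0.94283119 = -0.493.
Therefore phi_{22} = -0.4930.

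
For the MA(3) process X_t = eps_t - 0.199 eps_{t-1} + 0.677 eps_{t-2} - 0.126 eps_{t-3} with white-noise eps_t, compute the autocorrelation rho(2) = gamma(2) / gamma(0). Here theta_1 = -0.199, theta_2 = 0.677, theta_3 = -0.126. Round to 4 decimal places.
\rho(2) = 0.4638

For an MA(q) process with theta_0 = 1, the autocovariance is
  gamma(k) = sigma^2 * sum_{i=0..q-k} theta_i * theta_{i+k},
and rho(k) = gamma(k) / gamma(0). Sigma^2 cancels.
  numerator   = (1)*(0.677) + (-0.199)*(-0.126) = 0.702074.
  denominator = (1)^2 + (-0.199)^2 + (0.677)^2 + (-0.126)^2 = 1.513806.
  rho(2) = 0.702074 / 1.513806 = 0.4638.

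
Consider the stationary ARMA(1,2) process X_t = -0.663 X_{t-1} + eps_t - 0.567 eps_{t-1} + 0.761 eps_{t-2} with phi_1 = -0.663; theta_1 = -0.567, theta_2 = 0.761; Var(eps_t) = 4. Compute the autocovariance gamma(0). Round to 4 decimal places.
\gamma(0) = 27.7902

Multiply the model equation by X_{t-k} and take expectations. With theta_0 = psi_0 = 1 and psi_j the MA(infinity) weights, this gives
  gamma(k) - sum_i phi_i gamma(k-i) = c_k,
  c_k = sigma^2 * sum_{j=k..q} theta_j psi_{j-k}   (c_k = 0 for k > q),
using gamma(-m) = gamma(m).
psi-weights needed (psi_j = theta_j + sum_i phi_i psi_{j-i}):
  psi_1 = theta_1 + phi_1 = -0.567 + (-0.663) = -1.23
  psi_2 = theta_2 + phi_1 psi_1 = 0.761 + (-0.663)(-1.23) = 1.57649
Right-hand sides:
  c_0 = sigma^2 (1 + theta_1 psi_1 + theta_2 psi_2) = 4 * (1 + (-0.567)(-1.23) + (0.761)(1.57649)) = 4 * 2.897119 = 11.588476
  c_1 = sigma^2 (theta_1 + theta_2 psi_1) = 4 * (-0.567 + (0.761)(-1.23)) = -6.01212
  c_2 = sigma^2 theta_2 = 4 * (0.761) = 3.044
Equations for k = 0 and k = 1 (AR order 1):
  gamma(0) = phi_1 gamma(1) + c_0
  gamma(1) = phi_1 gamma(0) + c_1
Substituting the second into the first: gamma(0) (1 - phi_1^2) = c_0 + phi_1 c_1, so
  gamma(0) = (c_0 + phi_1 c_1) / (1 - phi_1^2) = (11.588476 + (-0.663)(-6.01212)) / (1 - (-0.663)^2) = 15.574511 / 0.560431 = 27.790238.
Therefore gamma(0) = 27.7902 (to 4 decimal places).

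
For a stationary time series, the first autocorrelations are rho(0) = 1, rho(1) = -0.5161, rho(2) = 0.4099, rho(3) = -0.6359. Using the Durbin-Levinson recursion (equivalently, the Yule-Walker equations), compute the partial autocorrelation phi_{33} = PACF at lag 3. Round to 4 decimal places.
\phi_{33} = -0.5170

The PACF at lag k is phi_{kk}, the last component of the solution
to the Yule-Walker system G_k phi = r_k where
  (G_k)_{ij} = rho(|i - j|), (r_k)_i = rho(i), i,j = 1..k.
Equivalently, Durbin-Levinson gives phi_{kk} iteratively:
  phi_{11} = rho(1)
  phi_{kk} = [rho(k) - sum_{j=1..k-1} phi_{k-1,j} rho(k-j)]
            / [1 - sum_{j=1..k-1} phi_{k-1,j} rho(j)],
  phi_{k,j} = phi_{k-1,j} - phi_{kk} phi_{k-1,k-j},  j = 1..k-1.
Step k = 1:
  phi_11 = rho(1) = -0.5161.
Step k = 2:
  phi_22 = [rho(2) - phi_11 rho(1)] / [1 - phi_11 rho(1)] = [0.4099 - (-0.5161)(-0.5161)] / [1 - (-0.5161)(-0.5161)]
         = 0.14354079 / 0.73364079 = 0.195655.
  Update: phi_21 = phi_11 - phi_22 phi_11 = -0.5161 - (0.195655)(-0.5161) = -0.415122.
Step k = 3:
  phi_33 = [rho(3) - phi_21 rho(2) - phi_22 rho(1)] / [1 - phi_21 rho(1) - phi_22 rho(2)]
    numerator   = -0.6359 - (-0.415122)(0.4099) - (0.195655)(-0.5161) = -0.36476364
    denominator = 1 - (-0.415122)(-0.5161) - (0.195655)(0.4099) = 0.70555626
  phi_33 = -0.36476364 / 0.70555626 = -0.517.
Therefore phi_{33} = -0.5170.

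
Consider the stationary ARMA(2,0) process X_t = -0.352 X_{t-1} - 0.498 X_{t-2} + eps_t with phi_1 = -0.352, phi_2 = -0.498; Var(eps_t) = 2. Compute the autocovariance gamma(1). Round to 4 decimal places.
\gamma(1) = -0.6615

Multiply the model equation by X_{t-k} and take expectations. With theta_0 = psi_0 = 1 and psi_j the MA(infinity) weights, this gives
  gamma(k) - sum_i phi_i gamma(k-i) = c_k,
  c_k = sigma^2 * sum_{j=k..q} theta_j psi_{j-k}   (c_k = 0 for k > q),
using gamma(-m) = gamma(m).
Pure AR (q = 0): c_0 = sigma^2 = 2, c_k = 0 for k >= 1.
Equations for k = 0, 1, 2 (AR order 2, c_2 = 0):
  (E0) gamma(0) = phi_1 gamma(1) + phi_2 gamma(2) + c_0
  (E1) gamma(1) = phi_1 gamma(0) + phi_2 gamma(1) + c_1
  (E2) gamma(2) = phi_1 gamma(1) + phi_2 gamma(0)
From (E1): gamma(1) = A gamma(0) + B with
  A = phi_1 / (1 - phi_2) = -0.352 / 1.498 = -0.23498,   B = c_1 / (1 - phi_2) = 0 / 1.498 = 0.
Insert (E2) into (E0): gamma(0) (1 - phi_2^2) = phi_1 (1 + phi_2) gamma(1) + c_0.
  phi_1 (1 + phi_2) = (-0.352)(0.502) = -0.176704,   1 - phi_2^2 = 0.751996.
Replace gamma(1) by A gamma(0) + B and collect gamma(0):
  gamma(0) [0.751996 - (-0.176704)(-0.23498)] = c_0 = 2
  gamma(0) * 0.710474 = 2
  gamma(0) = 2 / 0.710474 = 2.815022.
  gamma(1) = A gamma(0) = (-0.23498)(2.815022) = -0.661474.
Therefore gamma(1) = -0.6615 (to 4 decimal places).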